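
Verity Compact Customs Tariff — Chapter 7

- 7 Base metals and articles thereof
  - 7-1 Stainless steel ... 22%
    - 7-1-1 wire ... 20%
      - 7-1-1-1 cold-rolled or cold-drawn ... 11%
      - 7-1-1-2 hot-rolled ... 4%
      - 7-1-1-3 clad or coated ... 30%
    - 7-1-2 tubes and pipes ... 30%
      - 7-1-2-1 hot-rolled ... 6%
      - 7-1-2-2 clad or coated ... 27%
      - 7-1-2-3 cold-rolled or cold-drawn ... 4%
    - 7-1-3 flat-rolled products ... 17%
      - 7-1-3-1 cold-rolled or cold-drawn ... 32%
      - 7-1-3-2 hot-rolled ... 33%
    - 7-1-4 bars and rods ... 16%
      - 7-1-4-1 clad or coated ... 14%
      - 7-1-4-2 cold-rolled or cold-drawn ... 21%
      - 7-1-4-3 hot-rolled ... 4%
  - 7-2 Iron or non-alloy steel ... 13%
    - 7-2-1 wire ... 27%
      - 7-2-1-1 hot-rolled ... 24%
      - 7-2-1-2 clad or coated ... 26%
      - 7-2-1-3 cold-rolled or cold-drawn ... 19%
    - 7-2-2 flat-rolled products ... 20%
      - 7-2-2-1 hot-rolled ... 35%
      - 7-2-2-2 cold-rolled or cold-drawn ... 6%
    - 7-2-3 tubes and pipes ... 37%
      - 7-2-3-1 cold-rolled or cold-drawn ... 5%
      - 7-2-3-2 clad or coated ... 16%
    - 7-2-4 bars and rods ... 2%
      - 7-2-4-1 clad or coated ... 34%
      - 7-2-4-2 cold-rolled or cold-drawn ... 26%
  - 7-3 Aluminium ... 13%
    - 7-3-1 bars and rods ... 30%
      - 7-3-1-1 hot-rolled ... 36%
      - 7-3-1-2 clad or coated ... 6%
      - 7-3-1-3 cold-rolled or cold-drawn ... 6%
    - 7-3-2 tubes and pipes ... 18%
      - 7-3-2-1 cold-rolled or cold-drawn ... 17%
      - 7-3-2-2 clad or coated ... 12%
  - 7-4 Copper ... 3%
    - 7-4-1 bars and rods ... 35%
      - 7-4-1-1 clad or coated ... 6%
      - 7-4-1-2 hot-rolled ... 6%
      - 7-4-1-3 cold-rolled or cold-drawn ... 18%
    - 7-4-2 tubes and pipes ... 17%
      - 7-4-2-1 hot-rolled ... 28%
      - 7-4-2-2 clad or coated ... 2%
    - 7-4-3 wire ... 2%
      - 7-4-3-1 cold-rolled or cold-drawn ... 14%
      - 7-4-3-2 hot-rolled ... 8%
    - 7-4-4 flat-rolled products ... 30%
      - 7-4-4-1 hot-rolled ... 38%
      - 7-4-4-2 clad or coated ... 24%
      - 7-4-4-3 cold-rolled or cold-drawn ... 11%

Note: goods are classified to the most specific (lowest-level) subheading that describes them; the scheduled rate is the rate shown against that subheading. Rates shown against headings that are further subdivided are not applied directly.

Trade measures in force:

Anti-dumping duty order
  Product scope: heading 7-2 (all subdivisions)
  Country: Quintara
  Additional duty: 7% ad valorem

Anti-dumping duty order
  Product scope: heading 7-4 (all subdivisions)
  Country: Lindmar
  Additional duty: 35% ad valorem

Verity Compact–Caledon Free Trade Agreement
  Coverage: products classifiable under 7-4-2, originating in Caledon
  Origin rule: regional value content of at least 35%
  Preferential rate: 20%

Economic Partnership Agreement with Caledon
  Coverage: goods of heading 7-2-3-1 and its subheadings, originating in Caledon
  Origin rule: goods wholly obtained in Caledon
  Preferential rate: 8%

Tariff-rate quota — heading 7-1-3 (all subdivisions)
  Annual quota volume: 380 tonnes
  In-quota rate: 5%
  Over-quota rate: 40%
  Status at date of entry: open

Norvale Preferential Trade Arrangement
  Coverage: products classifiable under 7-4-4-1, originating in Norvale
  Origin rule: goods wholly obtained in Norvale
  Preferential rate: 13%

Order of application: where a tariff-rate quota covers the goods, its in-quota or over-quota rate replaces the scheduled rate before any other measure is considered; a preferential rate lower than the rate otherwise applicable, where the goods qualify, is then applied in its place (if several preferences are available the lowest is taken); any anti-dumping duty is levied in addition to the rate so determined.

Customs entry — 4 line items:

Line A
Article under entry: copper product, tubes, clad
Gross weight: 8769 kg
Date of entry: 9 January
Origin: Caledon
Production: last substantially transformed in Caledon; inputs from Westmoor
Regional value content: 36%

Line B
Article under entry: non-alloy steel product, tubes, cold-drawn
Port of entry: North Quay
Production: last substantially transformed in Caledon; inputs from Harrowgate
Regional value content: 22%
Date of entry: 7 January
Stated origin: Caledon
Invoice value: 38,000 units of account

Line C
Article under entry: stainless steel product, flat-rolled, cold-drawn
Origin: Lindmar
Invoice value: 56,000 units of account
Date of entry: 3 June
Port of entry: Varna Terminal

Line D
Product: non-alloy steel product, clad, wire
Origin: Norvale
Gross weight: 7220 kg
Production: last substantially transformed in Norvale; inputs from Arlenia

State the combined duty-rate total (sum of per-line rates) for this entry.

38%

Line A: copper → 7-4; tubes → 7-4-2; clad → 7-4-2-2. Scheduled 2%. Caledon agreement on 7-4-2: RVC ≥ 35% → 20% available; Caledon agreement on 7-2-3-1: 7-4-2-2 not covered; preference 20% not lower than 2% → no reduction. → 2%.
Line B: non-alloy steel → 7-2; tubes → 7-2-3; cold-drawn → 7-2-3-1. Scheduled 5%. Caledon agreement on 7-4-2: 7-2-3-1 not covered; Caledon agreement on 7-2-3-1: not wholly obtained. → 5%.
Line C: stainless steel → 7-1; flat-rolled → 7-1-3; cold-drawn → 7-1-3-1. Scheduled 32%. quota on 7-1-3 open → in-quota 5%. → 5%.
Line D: non-alloy steel → 7-2; wire → 7-2-1; clad → 7-2-1-2. Scheduled 26%. Norvale agreement on 7-4-4-1: 7-2-1-2 not covered. → 26%.
Sum: 2% + 5% + 5% + 26% = 38%.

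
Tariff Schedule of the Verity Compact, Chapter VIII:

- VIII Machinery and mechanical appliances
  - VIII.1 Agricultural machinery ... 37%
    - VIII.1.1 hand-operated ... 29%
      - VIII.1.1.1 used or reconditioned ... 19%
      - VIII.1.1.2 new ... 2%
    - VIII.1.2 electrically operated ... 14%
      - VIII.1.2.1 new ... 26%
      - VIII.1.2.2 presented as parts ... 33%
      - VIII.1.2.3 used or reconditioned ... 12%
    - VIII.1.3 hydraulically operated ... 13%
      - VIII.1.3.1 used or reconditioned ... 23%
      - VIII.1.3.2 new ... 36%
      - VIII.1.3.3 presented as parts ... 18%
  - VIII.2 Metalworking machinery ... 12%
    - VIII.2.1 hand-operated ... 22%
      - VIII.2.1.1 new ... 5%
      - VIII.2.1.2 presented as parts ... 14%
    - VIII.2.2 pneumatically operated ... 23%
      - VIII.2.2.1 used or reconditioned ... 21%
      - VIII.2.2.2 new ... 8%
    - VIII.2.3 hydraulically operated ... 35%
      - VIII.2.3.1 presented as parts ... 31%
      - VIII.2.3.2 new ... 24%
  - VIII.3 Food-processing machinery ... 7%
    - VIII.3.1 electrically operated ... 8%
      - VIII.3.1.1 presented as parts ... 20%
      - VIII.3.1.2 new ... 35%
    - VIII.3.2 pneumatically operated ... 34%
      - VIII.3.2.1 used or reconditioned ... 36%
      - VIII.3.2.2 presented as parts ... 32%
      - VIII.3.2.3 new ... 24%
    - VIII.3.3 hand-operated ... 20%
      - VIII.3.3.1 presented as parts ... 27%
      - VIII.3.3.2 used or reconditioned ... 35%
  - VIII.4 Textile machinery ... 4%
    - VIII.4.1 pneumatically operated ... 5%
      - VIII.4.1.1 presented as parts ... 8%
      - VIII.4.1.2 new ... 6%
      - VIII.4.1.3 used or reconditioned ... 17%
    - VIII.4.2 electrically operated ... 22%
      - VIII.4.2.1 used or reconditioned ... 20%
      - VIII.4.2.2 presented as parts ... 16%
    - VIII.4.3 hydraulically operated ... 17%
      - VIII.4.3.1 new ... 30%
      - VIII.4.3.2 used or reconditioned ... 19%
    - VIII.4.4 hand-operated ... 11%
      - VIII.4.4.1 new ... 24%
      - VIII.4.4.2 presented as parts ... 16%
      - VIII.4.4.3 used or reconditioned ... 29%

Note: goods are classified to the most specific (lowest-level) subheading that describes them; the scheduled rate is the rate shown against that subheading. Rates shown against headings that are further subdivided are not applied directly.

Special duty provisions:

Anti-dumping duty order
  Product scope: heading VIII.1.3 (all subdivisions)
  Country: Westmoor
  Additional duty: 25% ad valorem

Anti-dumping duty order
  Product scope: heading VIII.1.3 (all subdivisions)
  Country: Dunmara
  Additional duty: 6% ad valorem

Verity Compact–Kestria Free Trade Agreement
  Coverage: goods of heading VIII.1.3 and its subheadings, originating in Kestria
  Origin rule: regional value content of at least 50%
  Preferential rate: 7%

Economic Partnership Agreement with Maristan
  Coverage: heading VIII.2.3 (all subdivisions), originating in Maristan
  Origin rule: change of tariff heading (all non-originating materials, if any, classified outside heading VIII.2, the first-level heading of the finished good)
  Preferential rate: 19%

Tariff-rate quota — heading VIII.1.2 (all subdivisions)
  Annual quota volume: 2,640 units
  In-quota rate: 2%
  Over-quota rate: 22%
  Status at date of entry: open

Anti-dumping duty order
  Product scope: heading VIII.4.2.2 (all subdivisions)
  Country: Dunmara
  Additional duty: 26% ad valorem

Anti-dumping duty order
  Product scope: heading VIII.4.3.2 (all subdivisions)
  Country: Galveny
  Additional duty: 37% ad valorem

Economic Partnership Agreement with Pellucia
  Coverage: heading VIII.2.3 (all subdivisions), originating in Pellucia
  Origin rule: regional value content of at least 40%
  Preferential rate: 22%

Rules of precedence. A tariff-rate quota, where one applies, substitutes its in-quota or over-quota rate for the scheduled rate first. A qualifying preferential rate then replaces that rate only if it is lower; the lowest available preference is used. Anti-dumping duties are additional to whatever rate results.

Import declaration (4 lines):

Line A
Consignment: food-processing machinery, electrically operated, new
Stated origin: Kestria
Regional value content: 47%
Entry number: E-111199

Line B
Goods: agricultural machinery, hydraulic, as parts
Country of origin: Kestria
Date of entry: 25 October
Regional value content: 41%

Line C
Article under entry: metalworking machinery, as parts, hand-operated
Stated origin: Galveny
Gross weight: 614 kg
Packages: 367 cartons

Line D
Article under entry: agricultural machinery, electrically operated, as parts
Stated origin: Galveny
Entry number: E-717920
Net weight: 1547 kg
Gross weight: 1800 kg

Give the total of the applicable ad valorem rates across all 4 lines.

Line A: food-processing → VIII.3; electrically operated → VIII.3.1; new → VIII.3.1.2. Scheduled 35%. Kestria agreement on VIII.1.3: VIII.3.1.2 not covered. → 35%.
Line B: agricultural → VIII.1; hydraulic → VIII.1.3; as parts → VIII.1.3.3. Scheduled 18%. Kestria agreement on VIII.1.3: RVC < 50%. → 18%.
Line C: metalworking → VIII.2; hand-operated → VIII.2.1; as parts → VIII.2.1.2. Scheduled 14%. No special measure applies. → 14%.
Line D: agricultural → VIII.1; electrically operated → VIII.1.2; as parts → VIII.1.2.2. Scheduled 33%. quota on VIII.1.2 open → in-quota 2%. → 2%.
Sum: 35% + 18% + 14% + 2% = 69%.

69%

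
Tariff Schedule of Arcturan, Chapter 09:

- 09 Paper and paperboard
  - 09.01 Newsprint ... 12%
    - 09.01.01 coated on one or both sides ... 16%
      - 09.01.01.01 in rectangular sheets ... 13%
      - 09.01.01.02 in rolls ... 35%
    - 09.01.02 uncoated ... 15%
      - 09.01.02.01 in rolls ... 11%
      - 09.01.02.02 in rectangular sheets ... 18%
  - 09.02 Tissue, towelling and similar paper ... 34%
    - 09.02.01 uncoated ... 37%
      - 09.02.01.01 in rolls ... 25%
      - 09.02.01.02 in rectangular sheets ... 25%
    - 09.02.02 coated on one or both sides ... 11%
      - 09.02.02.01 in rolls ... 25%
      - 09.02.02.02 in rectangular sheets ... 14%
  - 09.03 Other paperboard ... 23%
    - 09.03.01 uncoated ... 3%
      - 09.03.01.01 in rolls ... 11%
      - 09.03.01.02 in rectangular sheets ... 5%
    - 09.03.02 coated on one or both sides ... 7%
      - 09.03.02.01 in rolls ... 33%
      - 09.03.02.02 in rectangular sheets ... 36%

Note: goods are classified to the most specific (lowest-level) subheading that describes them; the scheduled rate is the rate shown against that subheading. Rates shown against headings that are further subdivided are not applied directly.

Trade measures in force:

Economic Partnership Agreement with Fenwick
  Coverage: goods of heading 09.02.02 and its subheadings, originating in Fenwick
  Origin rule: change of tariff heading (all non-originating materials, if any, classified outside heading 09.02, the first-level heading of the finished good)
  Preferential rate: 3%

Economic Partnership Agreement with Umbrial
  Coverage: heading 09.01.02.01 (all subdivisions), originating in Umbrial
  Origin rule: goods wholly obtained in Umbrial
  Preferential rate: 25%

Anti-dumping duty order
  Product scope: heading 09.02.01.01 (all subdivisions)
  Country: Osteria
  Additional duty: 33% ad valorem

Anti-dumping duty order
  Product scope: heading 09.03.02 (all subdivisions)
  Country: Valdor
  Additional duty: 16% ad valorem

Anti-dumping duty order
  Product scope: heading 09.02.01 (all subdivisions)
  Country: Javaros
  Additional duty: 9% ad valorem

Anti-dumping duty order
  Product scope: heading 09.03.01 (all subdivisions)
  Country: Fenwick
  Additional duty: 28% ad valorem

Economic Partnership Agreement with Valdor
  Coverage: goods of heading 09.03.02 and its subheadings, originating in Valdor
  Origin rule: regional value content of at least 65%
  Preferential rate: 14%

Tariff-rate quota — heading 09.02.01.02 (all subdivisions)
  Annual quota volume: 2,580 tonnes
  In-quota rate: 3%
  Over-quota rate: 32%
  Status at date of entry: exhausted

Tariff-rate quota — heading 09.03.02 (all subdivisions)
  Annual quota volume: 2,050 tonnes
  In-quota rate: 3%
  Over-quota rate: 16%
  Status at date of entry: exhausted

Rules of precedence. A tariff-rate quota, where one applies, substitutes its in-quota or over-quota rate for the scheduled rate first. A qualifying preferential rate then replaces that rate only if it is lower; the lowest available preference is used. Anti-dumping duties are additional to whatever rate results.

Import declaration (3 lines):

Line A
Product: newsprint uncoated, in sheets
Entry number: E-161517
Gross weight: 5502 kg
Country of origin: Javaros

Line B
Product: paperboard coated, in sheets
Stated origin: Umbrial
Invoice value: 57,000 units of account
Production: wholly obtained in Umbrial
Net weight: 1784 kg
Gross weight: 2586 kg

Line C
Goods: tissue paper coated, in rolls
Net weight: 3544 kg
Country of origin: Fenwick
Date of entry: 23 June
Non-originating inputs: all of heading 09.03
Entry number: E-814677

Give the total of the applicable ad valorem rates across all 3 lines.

Line A: newsprint → 09.01; uncoated → 09.01.02; in sheets → 09.01.02.02. Scheduled 18%. No special measure applies. → 18%.
Line B: paperboard → 09.03; coated → 09.03.02; in sheets → 09.03.02.02. Scheduled 36%. quota on 09.03.02 exhausted → over-quota 16%; Umbrial agreement on 09.01.02.01: 09.03.02.02 not covered. → 16%.
Line C: tissue paper → 09.02; coated → 09.02.02; in rolls → 09.02.02.01. Scheduled 25%. Fenwick agreement on 09.02.02: CTH met → 3% available; preferential 3%. → 3%.
Sum: 18% + 16% + 3% = 37%.

37%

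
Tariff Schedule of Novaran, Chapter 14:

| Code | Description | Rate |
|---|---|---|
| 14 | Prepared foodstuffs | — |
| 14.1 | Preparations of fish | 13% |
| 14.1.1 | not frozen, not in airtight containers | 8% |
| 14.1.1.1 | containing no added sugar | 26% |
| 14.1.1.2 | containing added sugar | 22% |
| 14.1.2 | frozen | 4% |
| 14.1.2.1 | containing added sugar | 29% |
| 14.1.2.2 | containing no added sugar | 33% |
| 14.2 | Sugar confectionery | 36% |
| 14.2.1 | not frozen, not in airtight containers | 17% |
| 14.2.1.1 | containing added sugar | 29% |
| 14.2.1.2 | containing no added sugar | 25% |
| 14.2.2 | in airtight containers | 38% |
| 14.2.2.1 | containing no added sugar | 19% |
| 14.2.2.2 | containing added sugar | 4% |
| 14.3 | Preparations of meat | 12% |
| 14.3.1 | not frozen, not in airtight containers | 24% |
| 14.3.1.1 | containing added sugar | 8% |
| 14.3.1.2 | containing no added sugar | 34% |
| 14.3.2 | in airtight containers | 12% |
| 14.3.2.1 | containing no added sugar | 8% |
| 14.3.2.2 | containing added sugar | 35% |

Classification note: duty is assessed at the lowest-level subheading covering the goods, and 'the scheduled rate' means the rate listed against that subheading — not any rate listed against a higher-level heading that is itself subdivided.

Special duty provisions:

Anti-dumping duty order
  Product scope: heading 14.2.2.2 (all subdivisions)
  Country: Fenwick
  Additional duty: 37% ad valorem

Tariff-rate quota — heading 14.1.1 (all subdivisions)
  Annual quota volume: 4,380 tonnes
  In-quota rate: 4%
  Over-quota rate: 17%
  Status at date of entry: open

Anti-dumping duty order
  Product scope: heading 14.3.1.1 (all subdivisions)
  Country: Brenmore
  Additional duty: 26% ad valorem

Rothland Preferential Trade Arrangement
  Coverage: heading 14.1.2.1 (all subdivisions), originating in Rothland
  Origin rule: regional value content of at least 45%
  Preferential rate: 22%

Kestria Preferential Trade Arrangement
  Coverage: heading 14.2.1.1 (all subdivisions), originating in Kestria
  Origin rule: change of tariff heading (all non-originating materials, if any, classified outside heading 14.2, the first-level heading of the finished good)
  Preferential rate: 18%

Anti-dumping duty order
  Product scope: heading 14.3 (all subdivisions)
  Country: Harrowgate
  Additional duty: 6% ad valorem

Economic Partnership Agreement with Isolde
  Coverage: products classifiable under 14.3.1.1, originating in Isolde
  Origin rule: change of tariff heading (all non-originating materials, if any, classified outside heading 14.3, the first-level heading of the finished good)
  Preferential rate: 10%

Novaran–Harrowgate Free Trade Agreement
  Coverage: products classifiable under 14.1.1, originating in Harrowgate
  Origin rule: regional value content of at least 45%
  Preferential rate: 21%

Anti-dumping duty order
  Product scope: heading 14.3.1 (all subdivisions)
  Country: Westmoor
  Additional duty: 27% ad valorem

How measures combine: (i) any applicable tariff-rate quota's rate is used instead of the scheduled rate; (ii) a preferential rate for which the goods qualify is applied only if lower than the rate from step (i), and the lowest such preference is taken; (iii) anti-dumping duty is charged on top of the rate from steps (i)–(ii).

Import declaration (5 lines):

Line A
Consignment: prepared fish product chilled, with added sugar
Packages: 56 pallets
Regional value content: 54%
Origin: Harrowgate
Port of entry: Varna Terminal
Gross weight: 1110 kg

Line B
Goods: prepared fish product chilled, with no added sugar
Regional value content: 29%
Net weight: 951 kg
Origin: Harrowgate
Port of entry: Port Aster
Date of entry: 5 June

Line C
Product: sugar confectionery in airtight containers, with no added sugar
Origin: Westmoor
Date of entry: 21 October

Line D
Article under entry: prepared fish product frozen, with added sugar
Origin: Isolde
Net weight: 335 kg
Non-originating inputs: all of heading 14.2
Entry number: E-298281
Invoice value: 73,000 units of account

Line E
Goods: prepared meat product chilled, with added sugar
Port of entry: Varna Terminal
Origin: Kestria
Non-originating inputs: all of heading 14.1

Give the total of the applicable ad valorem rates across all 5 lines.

Line A: prepared fish product → 14.1; chilled → 14.1.1; with added sugar → 14.1.1.2. Scheduled 22%. quota on 14.1.1 open → in-quota 4%; Harrowgate agreement on 14.1.1: RVC ≥ 45% → 21% available; preference 21% not lower than 4% → no reduction. → 4%.
Line B: prepared fish product → 14.1; chilled → 14.1.1; with no added sugar → 14.1.1.1. Scheduled 26%. quota on 14.1.1 open → in-quota 4%; Harrowgate agreement on 14.1.1: RVC < 45%. → 4%.
Line C: sugar confectionery → 14.2; in airtight containers → 14.2.2; with no added sugar → 14.2.2.1. Scheduled 19%. No special measure applies. → 19%.
Line D: prepared fish product → 14.1; frozen → 14.1.2; with added sugar → 14.1.2.1. Scheduled 29%. Isolde agreement on 14.3.1.1: 14.1.2.1 not covered. → 29%.
Line E: prepared meat product → 14.3; chilled → 14.3.1; with added sugar → 14.3.1.1. Scheduled 8%. Kestria agreement on 14.2.1.1: 14.3.1.1 not covered. → 8%.
Sum: 4% + 4% + 19% + 29% + 8% = 64%.

64%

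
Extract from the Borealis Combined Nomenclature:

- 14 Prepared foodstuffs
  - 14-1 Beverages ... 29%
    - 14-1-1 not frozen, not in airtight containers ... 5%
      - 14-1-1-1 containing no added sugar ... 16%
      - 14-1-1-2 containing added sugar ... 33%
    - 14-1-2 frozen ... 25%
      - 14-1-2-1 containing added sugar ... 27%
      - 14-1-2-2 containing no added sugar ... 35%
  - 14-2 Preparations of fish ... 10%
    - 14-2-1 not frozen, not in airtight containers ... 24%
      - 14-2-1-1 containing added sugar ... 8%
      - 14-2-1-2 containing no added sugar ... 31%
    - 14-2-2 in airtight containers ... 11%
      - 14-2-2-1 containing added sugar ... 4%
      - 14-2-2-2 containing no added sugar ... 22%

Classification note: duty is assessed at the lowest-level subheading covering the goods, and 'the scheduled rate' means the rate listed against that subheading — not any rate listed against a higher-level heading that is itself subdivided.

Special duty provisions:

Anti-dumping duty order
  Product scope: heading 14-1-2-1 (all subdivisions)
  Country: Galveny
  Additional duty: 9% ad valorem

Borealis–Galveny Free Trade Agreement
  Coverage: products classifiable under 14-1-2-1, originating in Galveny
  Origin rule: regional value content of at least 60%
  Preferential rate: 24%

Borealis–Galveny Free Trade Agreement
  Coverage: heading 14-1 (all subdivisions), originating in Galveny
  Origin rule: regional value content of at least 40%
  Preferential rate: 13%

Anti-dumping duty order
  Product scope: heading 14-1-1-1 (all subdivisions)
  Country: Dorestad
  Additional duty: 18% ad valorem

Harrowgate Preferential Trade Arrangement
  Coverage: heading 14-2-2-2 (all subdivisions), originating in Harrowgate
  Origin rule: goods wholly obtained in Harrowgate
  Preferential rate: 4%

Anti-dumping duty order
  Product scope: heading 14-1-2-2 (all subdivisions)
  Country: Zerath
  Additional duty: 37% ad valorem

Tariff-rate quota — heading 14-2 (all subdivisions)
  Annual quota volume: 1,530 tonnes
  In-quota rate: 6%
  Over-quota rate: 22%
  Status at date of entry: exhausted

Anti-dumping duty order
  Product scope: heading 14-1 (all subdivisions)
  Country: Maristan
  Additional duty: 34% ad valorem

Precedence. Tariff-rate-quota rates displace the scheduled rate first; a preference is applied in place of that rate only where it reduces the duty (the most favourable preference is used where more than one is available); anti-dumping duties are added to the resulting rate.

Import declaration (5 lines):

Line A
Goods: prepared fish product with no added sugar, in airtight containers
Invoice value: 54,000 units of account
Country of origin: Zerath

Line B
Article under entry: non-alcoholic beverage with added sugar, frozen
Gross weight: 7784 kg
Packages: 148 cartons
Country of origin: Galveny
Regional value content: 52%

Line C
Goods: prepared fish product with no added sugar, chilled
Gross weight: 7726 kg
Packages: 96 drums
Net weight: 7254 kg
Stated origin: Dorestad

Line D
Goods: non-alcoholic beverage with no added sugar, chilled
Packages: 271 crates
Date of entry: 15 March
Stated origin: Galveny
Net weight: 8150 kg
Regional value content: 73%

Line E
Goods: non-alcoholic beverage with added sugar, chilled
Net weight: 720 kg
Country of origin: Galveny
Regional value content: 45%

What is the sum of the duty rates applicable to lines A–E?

92%

Line A: prepared fish product → 14-2; in airtight containers → 14-2-2; with no added sugar → 14-2-2-2. Scheduled 22%. quota on 14-2 exhausted → over-quota 22%. → 22%.
Line B: non-alcoholic beverage → 14-1; frozen → 14-1-2; with added sugar → 14-1-2-1. Scheduled 27%. Galveny agreement on 14-1-2-1: RVC < 60%; Galveny agreement on 14-1: RVC ≥ 40% → 13% available; preferential 13%; anti-dumping (Galveny, 14-1-2-1): +9%; total 13% + 9% = 22%. → 22%.
Line C: prepared fish product → 14-2; chilled → 14-2-1; with no added sugar → 14-2-1-2. Scheduled 31%. quota on 14-2 exhausted → over-quota 22%. → 22%.
Line D: non-alcoholic beverage → 14-1; chilled → 14-1-1; with no added sugar → 14-1-1-1. Scheduled 16%. Galveny agreement on 14-1-2-1: 14-1-1-1 not covered; Galveny agreement on 14-1: RVC ≥ 40% → 13% available; preferential 13%. → 13%.
Line E: non-alcoholic beverage → 14-1; chilled → 14-1-1; with added sugar → 14-1-1-2. Scheduled 33%. Galveny agreement on 14-1-2-1: 14-1-1-2 not covered; Galveny agreement on 14-1: RVC ≥ 40% → 13% available; preferential 13%. → 13%.
Sum: 22% + 22% + 22% + 13% + 13% = 92%.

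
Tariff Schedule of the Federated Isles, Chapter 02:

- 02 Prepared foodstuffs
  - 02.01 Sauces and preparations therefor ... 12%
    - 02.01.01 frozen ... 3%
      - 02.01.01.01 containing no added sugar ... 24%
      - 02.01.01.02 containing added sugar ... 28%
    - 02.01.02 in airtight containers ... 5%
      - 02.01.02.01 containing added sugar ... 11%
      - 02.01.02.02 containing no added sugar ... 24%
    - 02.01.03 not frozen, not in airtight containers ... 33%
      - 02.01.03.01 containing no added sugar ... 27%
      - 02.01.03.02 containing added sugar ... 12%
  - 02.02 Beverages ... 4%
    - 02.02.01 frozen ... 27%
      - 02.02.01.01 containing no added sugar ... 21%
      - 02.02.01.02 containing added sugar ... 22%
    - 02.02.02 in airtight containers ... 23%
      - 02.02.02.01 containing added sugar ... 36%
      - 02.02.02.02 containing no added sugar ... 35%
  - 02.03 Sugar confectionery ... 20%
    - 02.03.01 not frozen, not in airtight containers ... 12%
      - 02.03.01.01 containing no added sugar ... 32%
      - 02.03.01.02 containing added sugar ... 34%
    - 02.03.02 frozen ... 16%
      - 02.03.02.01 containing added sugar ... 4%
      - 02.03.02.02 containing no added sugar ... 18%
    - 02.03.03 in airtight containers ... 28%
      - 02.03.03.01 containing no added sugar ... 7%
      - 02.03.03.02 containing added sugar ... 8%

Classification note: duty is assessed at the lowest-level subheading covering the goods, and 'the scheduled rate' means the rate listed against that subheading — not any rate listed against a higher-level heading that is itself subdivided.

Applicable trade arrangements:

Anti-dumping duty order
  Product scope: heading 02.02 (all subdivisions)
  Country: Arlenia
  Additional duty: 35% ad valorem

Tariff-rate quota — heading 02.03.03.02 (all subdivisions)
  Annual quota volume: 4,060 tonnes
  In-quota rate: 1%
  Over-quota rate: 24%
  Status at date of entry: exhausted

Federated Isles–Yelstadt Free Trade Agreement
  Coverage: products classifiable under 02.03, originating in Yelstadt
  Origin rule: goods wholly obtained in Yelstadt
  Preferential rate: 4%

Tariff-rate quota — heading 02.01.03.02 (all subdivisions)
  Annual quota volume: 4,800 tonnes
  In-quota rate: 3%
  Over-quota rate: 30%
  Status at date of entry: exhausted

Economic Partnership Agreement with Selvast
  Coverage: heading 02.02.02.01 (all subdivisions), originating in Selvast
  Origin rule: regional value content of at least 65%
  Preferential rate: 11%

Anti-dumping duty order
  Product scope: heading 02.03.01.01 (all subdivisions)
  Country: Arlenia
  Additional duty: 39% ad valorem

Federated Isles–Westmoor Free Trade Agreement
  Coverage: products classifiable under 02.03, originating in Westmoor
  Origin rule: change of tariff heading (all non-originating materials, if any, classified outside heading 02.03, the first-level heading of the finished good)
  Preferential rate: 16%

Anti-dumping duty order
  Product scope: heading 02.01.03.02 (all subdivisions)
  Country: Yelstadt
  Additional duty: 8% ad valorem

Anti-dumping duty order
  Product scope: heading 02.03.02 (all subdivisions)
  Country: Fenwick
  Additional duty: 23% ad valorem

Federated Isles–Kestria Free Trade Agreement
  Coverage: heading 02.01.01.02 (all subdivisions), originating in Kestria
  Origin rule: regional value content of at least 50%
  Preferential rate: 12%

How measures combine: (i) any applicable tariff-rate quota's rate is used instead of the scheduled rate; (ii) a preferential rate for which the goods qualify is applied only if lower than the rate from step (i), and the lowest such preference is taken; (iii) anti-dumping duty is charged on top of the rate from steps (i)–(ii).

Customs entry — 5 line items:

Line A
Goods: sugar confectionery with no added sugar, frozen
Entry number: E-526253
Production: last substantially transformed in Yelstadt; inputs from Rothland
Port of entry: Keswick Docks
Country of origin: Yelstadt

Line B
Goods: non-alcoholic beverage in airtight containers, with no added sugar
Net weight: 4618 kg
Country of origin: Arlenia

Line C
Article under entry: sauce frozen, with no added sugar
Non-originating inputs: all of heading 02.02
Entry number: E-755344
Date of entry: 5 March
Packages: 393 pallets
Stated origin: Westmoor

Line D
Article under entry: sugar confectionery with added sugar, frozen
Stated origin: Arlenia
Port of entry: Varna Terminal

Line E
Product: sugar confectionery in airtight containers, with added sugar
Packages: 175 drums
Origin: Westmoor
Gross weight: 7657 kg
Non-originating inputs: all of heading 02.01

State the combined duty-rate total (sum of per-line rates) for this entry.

Line A: sugar confectionery → 02.03; frozen → 02.03.02; with no added sugar → 02.03.02.02. Scheduled 18%. Yelstadt agreement on 02.03: not wholly obtained. → 18%.
Line B: non-alcoholic beverage → 02.02; in airtight containers → 02.02.02; with no added sugar → 02.02.02.02. Scheduled 35%. anti-dumping (Arlenia, 02.02): +35%; total 35% + 35% = 70%. → 70%.
Line C: sauce → 02.01; frozen → 02.01.01; with no added sugar → 02.01.01.01. Scheduled 24%. Westmoor agreement on 02.03: 02.01.01.01 not covered. → 24%.
Line D: sugar confectionery → 02.03; frozen → 02.03.02; with added sugar → 02.03.02.01. Scheduled 4%. No special measure applies. → 4%.
Line E: sugar confectionery → 02.03; in airtight containers → 02.03.03; with added sugar → 02.03.03.02. Scheduled 8%. quota on 02.03.03.02 exhausted → over-quota 24%; Westmoor agreement on 02.03: CTH met → 16% available; preferential 16%. → 16%.
Sum: 18% + 70% + 24% + 4% + 16% = 132%.

132%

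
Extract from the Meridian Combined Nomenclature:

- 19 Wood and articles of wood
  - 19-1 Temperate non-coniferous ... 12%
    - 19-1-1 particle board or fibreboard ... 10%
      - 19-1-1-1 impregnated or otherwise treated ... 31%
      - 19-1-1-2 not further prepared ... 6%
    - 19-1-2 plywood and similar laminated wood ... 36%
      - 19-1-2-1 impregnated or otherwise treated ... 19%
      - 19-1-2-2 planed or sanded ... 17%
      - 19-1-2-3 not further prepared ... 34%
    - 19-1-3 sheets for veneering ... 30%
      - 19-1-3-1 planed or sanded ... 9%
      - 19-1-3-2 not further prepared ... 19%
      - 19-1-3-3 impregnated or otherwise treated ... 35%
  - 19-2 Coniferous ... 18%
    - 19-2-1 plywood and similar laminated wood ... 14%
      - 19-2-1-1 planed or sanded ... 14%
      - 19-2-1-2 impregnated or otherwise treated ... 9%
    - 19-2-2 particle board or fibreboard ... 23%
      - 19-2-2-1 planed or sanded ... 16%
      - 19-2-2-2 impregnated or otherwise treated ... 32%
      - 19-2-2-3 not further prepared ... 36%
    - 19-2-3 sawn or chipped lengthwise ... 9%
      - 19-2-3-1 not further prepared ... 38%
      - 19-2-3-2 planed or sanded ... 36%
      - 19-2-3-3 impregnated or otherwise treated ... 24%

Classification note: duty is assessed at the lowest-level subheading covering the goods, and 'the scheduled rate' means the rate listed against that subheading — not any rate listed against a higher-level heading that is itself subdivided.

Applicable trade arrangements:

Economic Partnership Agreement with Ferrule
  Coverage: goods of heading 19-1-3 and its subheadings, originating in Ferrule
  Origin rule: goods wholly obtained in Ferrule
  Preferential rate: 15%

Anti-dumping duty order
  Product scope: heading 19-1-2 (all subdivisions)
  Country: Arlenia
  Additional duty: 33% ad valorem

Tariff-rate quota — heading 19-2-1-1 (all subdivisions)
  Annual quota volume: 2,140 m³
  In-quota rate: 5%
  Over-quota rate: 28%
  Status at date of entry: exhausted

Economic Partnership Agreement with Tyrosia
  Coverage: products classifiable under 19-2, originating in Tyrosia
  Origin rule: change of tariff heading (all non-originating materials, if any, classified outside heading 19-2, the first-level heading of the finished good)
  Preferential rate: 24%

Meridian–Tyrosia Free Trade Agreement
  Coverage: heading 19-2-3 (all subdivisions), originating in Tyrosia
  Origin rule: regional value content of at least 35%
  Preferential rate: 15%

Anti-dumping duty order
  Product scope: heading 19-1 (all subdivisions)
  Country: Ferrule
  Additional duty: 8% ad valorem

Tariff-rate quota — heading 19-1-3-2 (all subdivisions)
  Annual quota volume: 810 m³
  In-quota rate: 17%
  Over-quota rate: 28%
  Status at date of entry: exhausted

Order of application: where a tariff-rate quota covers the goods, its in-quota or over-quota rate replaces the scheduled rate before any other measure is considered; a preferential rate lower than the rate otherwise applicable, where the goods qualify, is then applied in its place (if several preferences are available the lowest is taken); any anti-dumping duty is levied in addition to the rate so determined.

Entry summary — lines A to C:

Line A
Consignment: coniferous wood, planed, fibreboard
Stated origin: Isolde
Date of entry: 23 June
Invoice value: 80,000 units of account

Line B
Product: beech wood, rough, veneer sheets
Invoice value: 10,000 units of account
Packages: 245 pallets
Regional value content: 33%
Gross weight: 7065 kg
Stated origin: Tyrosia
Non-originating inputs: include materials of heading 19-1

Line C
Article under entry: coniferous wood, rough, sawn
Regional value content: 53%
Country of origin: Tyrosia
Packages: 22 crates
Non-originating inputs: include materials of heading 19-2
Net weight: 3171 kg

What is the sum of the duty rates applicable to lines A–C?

Line A: coniferous → 19-2; fibreboard → 19-2-2; planed → 19-2-2-1. Scheduled 16%. No special measure applies. → 16%.
Line B: beech → 19-1; veneer sheets → 19-1-3; rough → 19-1-3-2. Scheduled 19%. quota on 19-1-3-2 exhausted → over-quota 28%; Tyrosia agreement on 19-2: 19-1-3-2 not covered; Tyrosia agreement on 19-2-3: 19-1-3-2 not covered. → 28%.
Line C: coniferous → 19-2; sawn → 19-2-3; rough → 19-2-3-1. Scheduled 38%. Tyrosia agreement on 19-2: CTH not met; Tyrosia agreement on 19-2-3: RVC ≥ 35% → 15% available; preferential 15%. → 15%.
Sum: 16% + 28% + 15% = 59%.

59%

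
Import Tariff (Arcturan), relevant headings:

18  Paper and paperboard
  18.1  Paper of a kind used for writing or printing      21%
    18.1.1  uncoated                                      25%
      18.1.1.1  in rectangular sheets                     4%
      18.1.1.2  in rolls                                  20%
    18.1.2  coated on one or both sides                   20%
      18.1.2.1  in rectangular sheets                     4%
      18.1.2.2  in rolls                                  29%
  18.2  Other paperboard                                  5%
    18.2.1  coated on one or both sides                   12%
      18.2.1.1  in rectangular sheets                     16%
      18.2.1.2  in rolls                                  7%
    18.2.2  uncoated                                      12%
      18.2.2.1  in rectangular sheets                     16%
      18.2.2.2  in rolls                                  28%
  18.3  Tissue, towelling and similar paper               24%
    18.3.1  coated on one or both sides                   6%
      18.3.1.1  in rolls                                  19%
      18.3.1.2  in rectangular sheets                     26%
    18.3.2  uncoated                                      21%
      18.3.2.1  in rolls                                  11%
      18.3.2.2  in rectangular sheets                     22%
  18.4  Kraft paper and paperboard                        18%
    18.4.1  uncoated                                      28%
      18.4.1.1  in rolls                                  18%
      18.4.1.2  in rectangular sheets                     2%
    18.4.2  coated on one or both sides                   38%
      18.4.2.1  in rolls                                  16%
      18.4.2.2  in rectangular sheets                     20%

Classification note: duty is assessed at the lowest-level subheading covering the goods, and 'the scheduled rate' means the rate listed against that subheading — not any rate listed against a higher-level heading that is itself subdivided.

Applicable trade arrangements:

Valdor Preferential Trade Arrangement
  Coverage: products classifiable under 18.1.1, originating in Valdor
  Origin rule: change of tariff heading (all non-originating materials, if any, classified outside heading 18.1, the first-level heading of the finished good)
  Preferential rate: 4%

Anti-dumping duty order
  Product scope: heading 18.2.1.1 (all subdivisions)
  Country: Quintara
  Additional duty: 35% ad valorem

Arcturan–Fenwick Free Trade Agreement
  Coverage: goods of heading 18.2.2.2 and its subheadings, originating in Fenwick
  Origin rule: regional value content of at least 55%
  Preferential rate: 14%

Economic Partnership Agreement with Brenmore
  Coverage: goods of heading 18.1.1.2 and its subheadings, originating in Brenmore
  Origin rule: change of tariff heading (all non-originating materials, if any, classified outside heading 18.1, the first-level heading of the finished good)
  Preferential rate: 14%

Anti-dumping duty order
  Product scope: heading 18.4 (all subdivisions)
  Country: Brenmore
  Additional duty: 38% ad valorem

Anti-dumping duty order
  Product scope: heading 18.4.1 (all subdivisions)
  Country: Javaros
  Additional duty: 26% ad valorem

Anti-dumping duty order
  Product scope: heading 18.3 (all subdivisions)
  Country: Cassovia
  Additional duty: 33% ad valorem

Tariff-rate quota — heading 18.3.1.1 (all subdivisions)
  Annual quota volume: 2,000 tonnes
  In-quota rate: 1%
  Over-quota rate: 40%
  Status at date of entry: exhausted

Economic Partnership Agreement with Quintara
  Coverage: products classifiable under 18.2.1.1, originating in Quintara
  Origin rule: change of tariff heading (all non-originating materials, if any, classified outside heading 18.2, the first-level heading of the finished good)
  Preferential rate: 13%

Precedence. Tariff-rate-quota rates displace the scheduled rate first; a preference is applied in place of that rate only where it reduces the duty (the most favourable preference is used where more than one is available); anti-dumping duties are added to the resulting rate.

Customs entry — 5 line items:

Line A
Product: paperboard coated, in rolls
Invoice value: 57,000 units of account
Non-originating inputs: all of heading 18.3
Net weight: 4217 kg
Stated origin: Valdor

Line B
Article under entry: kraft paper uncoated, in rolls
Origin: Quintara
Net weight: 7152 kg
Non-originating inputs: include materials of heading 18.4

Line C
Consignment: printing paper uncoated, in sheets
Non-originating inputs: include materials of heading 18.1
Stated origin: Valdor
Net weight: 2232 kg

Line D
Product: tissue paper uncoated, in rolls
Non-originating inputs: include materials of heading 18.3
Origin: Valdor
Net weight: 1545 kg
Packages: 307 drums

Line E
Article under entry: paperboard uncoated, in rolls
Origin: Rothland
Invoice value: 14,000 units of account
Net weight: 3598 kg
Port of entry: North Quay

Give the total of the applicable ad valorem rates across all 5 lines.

68%

Line A: paperboard → 18.2; coated → 18.2.1; in rolls → 18.2.1.2. Scheduled 7%. Valdor agreement on 18.1.1: 18.2.1.2 not covered. → 7%.
Line B: kraft paper → 18.4; uncoated → 18.4.1; in rolls → 18.4.1.1. Scheduled 18%. Quintara agreement on 18.2.1.1: 18.4.1.1 not covered. → 18%.
Line C: printing paper → 18.1; uncoated → 18.1.1; in sheets → 18.1.1.1. Scheduled 4%. Valdor agreement on 18.1.1: CTH not met. → 4%.
Line D: tissue paper → 18.3; uncoated → 18.3.2; in rolls → 18.3.2.1. Scheduled 11%. Valdor agreement on 18.1.1: 18.3.2.1 not covered. → 11%.
Line E: paperboard → 18.2; uncoated → 18.2.2; in rolls → 18.2.2.2. Scheduled 28%. No special measure applies. → 28%.
Sum: 7% + 18% + 4% + 11% + 28% = 68%.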